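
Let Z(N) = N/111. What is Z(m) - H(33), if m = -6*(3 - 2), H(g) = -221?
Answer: 8175/37 ≈ 220.95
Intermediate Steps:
m = -6 (m = -6*1 = -6)
Z(N) = N/111 (Z(N) = N*(1/111) = N/111)
Z(m) - H(33) = (1/111)*(-6) - 1*(-221) = -2/37 + 221 = 8175/37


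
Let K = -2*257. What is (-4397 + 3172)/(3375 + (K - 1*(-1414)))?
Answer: -49/171 ≈ -0.28655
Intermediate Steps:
K = -514
(-4397 + 3172)/(3375 + (K - 1*(-1414))) = (-4397 + 3172)/(3375 + (-514 - 1*(-1414))) = -1225/(3375 + (-514 + 1414)) = -1225/(3375 + 900) = -1225/4275 = -1225*1/4275 = -49/171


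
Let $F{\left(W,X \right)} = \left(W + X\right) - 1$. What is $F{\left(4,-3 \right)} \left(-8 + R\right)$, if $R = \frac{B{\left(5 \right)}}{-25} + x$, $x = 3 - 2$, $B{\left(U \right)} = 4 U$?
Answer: $0$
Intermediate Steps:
$F{\left(W,X \right)} = -1 + W + X$
$x = 1$ ($x = 3 - 2 = 1$)
$R = \frac{1}{5}$ ($R = \frac{4 \cdot 5}{-25} + 1 = 20 \left(- \frac{1}{25}\right) + 1 = - \frac{4}{5} + 1 = \frac{1}{5} \approx 0.2$)
$F{\left(4,-3 \right)} \left(-8 + R\right) = \left(-1 + 4 - 3\right) \left(-8 + \frac{1}{5}\right) = 0 \left(- \frac{39}{5}\right) = 0$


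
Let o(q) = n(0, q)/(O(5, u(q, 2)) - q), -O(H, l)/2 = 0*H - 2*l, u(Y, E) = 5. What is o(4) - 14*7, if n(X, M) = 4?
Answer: -391/4 ≈ -97.750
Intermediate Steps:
O(H, l) = 4*l (O(H, l) = -2*(0*H - 2*l) = -2*(0 - 2*l) = -(-4)*l = 4*l)
o(q) = 4/(20 - q) (o(q) = 4/(4*5 - q) = 4/(20 - q))
o(4) - 14*7 = -4/(-20 + 4) - 14*7 = -4/(-16) - 98 = -4*(-1/16) - 98 = ¼ - 98 = -391/4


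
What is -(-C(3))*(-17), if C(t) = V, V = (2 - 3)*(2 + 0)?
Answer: 34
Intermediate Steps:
V = -2 (V = -1*2 = -2)
C(t) = -2
-(-C(3))*(-17) = -(-1*(-2))*(-17) = -2*(-17) = -1*(-34) = 34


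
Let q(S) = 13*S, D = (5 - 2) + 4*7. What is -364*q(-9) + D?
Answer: 42619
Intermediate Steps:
D = 31 (D = 3 + 28 = 31)
-364*q(-9) + D = -4732*(-9) + 31 = -364*(-117) + 31 = 42588 + 31 = 42619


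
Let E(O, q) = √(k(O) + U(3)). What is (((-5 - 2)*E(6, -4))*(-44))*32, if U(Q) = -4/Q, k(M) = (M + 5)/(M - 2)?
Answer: 4928*√51/3 ≈ 11731.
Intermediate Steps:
k(M) = (5 + M)/(-2 + M)
E(O, q) = √(-4/3 + (5 + O)/(-2 + O)) (E(O, q) = √((5 + O)/(-2 + O) - 4/3) = √(-4/3 + (5 + O)/(-2 + O)))
(((-5 - 2)*E(6, -4))*(-44))*32 = (((-5 - 2)*(√3*√((23 - 1*6)/(-2 + 6))/3))*(-44))*32 = (-7*√3*√((23 - 6)/4)/3*(-44))*32 = (-7*√3*√((¼)*17)/3*(-44))*32 = (-7*√3*√(17/4)/3*(-44))*32 = (-7*√3*√17/2/3*(-44))*32 = (-7*√51/6*(-44))*32 = (154*√51/3)*32 = 4928*√51/3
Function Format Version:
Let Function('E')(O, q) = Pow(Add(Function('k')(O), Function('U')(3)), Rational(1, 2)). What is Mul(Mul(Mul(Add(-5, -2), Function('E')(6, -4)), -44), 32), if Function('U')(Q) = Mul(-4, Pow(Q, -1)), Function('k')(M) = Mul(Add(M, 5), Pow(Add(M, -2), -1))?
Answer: Mul(Rational(4928, 3), Pow(51, Rational(1, 2))) ≈ 11731.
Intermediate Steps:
Function('k')(M) = Mul(Pow(Add(-2, M), -1), Add(5, M)) (Function('k')(M) = Mul(Add(5, M), Pow(Add(-2, M), -1)) = Mul(Pow(Add(-2, M), -1), Add(5, M)))
Function('E')(O, q) = Pow(Add(Rational(-4, 3), Mul(Pow(Add(-2, O), -1), Add(5, O))), Rational(1, 2)) (Function('E')(O, q) = Pow(Add(Mul(Pow(Add(-2, O), -1), Add(5, O)), Mul(-4, Pow(3, -1))), Rational(1, 2)) = Pow(Add(Mul(Pow(Add(-2, O), -1), Add(5, O)), Mul(-4, Rational(1, 3))), Rational(1, 2)) = Pow(Add(Mul(Pow(Add(-2, O), -1), Add(5, O)), Rational(-4, 3)), Rational(1, 2)) = Pow(Add(Rational(-4, 3), Mul(Pow(Add(-2, O), -1), Add(5, O))), Rational(1, 2)))
Mul(Mul(Mul(Add(-5, -2), Function('E')(6, -4)), -44), 32) = Mul(Mul(Mul(Add(-5, -2), Mul(Rational(1, 3), Pow(3, Rational(1, 2)), Pow(Mul(Pow(Add(-2, 6), -1), Add(23, Mul(-1, 6))), Rational(1, 2)))), -44), 32) = Mul(Mul(Mul(-7, Mul(Rational(1, 3), Pow(3, Rational(1, 2)), Pow(Mul(Pow(4, -1), Add(23, -6)), Rational(1, 2)))), -44), 32) = Mul(Mul(Mul(-7, Mul(Rational(1, 3), Pow(3, Rational(1, 2)), Pow(Mul(Rational(1, 4), 17), Rational(1, 2)))), -44), 32) = Mul(Mul(Mul(-7, Mul(Rational(1, 3), Pow(3, Rational(1, 2)), Pow(Rational(17, 4), Rational(1, 2)))), -44), 32) = Mul(Mul(Mul(-7, Mul(Rational(1, 3), Pow(3, Rational(1, 2)), Mul(Rational(1, 2), Pow(17, Rational(1, 2))))), -44), 32) = Mul(Mul(Mul(-7, Mul(Rational(1, 6), Pow(51, Rational(1, 2)))), -44), 32) = Mul(Mul(Mul(Rational(-7, 6), Pow(51, Rational(1, 2))), -44), 32) = Mul(Mul(Rational(154, 3), Pow(51, Rational(1, 2))), 32) = Mul(Rational(4928, 3), Pow(51, Rational(1, 2)))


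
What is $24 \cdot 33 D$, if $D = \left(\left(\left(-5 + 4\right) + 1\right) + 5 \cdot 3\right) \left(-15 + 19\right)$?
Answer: $47520$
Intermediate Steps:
$D = 60$ ($D = \left(\left(-1 + 1\right) + 15\right) 4 = \left(0 + 15\right) 4 = 15 \cdot 4 = 60$)
$24 \cdot 33 D = 24 \cdot 33 \cdot 60 = 792 \cdot 60 = 47520$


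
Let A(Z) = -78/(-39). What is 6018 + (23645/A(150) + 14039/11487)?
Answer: 409895725/22974 ≈ 17842.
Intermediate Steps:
A(Z) = 2 (A(Z) = -78*(-1/39) = 2)
6018 + (23645/A(150) + 14039/11487) = 6018 + (23645/2 + 14039/11487) = 6018 + 271638193/22974 = 409895725/22974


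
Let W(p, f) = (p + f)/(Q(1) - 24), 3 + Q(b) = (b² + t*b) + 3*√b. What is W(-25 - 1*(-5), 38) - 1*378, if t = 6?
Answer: -6444/17 ≈ -379.06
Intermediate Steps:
Q(b) = -3 + b² + 3*√b + 6*b (Q(b) = -3 + ((b² + 6*b) + 3*√b) = -3 + (b² + 3*√b + 6*b) = -3 + b² + 3*√b + 6*b)
W(p, f) = -f/17 - p/17 (W(p, f) = (p + f)/((-3 + 1² + 3*√1 + 6*1) - 24) = (f + p)/((-3 + 1 + 3*1 + 6) - 24) = (f + p)/((-3 + 1 + 3 + 6) - 24) = (f + p)/(7 - 24) = (f + p)/(-17) = (f + p)*(-1/17) = -f/17 - p/17)
W(-25 - 1*(-5), 38) - 1*378 = (-1/17*38 - (-25 - 1*(-5))/17) - 1*378 = (-38/17 - (-25 + 5)/17) - 378 = (-38/17 - 1/17*(-20)) - 378 = (-38/17 + 20/17) - 378 = -18/17 - 378 = -6444/17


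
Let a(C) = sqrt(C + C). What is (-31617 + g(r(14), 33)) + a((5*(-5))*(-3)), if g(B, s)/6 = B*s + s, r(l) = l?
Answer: -28647 + 5*sqrt(6) ≈ -28635.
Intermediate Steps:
g(B, s) = 6*s + 6*B*s (g(B, s) = 6*(B*s + s) = 6*(s + B*s) = 6*s + 6*B*s)
a(C) = sqrt(2)*sqrt(C) (a(C) = sqrt(2*C) = sqrt(2)*sqrt(C))
(-31617 + g(r(14), 33)) + a((5*(-5))*(-3)) = (-31617 + 6*33*(1 + 14)) + sqrt(2)*sqrt((5*(-5))*(-3)) = (-31617 + 6*33*15) + sqrt(2)*sqrt(-25*(-3)) = (-31617 + 2970) + sqrt(2)*sqrt(75) = -28647 + sqrt(2)*(5*sqrt(3)) = -28647 + 5*sqrt(6)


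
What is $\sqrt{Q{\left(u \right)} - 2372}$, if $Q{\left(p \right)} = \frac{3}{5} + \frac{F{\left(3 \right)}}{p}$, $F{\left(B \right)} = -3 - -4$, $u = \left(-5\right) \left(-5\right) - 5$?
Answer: $\frac{i \sqrt{237135}}{10} \approx 48.697 i$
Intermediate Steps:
$u = 20$ ($u = 25 - 5 = 20$)
$F{\left(B \right)} = 1$ ($F{\left(B \right)} = -3 + 4 = 1$)
$Q{\left(p \right)} = \frac{3}{5} + \frac{1}{p}$ ($Q{\left(p \right)} = \frac{3}{5} + 1 \frac{1}{p} = 3 \cdot \frac{1}{5} + \frac{1}{p} = \frac{3}{5} + \frac{1}{p}$)
$\sqrt{Q{\left(u \right)} - 2372} = \sqrt{\left(\frac{3}{5} + \frac{1}{20}\right) - 2372} = \sqrt{\frac{13}{20} - 2372} = \sqrt{- \frac{47427}{20}} = \frac{i \sqrt{237135}}{10}$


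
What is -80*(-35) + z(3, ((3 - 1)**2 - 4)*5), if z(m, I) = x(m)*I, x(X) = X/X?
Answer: 2800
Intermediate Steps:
x(X) = 1
z(m, I) = I (z(m, I) = 1*I = I)
-80*(-35) + z(3, ((3 - 1)**2 - 4)*5) = -80*(-35) + ((3 - 1)**2 - 4)*5 = 2800 + (2**2 - 4)*5 = 2800 + (4 - 4)*5 = 2800 + 0*5 = 2800 + 0 = 2800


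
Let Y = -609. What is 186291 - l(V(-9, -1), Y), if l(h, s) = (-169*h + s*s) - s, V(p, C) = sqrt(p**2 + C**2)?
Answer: -185199 + 169*sqrt(82) ≈ -1.8367e+5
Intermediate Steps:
V(p, C) = sqrt(C**2 + p**2)
l(h, s) = s**2 - s - 169*h (l(h, s) = (-169*h + s**2) - s = (s**2 - 169*h) - s = s**2 - s - 169*h)
186291 - l(V(-9, -1), Y) = 186291 - ((-609)**2 - 1*(-609) - 169*sqrt((-1)**2 + (-9)**2)) = 186291 - (370881 + 609 - 169*sqrt(1 + 81)) = 186291 - (370881 + 609 - 169*sqrt(82)) = 186291 - (371490 - 169*sqrt(82)) = 186291 + (-371490 + 169*sqrt(82)) = -185199 + 169*sqrt(82)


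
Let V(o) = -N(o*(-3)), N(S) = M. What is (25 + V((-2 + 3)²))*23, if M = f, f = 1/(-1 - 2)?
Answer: 1748/3 ≈ 582.67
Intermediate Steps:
f = -⅓ (f = 1/(-3) = -⅓ ≈ -0.33333)
M = -⅓ ≈ -0.33333
N(S) = -⅓
V(o) = ⅓ (V(o) = -1*(-⅓) = ⅓)
(25 + V((-2 + 3)²))*23 = (25 + ⅓)*23 = (76/3)*23 = 1748/3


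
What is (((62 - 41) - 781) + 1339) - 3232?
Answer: -2653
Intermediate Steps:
(((62 - 41) - 781) + 1339) - 3232 = ((21 - 781) + 1339) - 3232 = (-760 + 1339) - 3232 = 579 - 3232 = -2653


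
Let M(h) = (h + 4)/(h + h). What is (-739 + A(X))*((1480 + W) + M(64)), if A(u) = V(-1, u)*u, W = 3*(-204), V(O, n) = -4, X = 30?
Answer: -23874187/32 ≈ -7.4607e+5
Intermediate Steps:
W = -612
A(u) = -4*u
M(h) = (4 + h)/(2*h) (M(h) = (4 + h)/((2*h)) = (4 + h)*(1/(2*h)) = (4 + h)/(2*h))
(-739 + A(X))*((1480 + W) + M(64)) = (-739 - 4*30)*((1480 - 612) + (1/2)*(4 + 64)/64) = (-739 - 120)*(868 + (1/2)*(1/64)*68) = -859*(868 + 17/32) = -859*27793/32 = -23874187/32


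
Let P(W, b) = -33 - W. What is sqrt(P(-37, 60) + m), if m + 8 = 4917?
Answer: 17*sqrt(17) ≈ 70.093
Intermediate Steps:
m = 4909 (m = -8 + 4917 = 4909)
sqrt(P(-37, 60) + m) = sqrt((-33 - 1*(-37)) + 4909) = sqrt((-33 + 37) + 4909) = sqrt(4 + 4909) = sqrt(4913) = 17*sqrt(17)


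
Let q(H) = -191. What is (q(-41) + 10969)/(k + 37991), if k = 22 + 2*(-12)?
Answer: 10778/37989 ≈ 0.28371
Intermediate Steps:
k = -2 (k = 22 - 24 = -2)
(q(-41) + 10969)/(k + 37991) = (-191 + 10969)/(-2 + 37991) = 10778/37989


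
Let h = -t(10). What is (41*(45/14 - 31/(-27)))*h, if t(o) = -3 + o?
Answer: -67609/54 ≈ -1252.0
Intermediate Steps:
h = -7 (h = -(-3 + 10) = -1*7 = -7)
(41*(45/14 - 31/(-27)))*h = (41*(45/14 - 31/(-27)))*(-7) = (41*(45*(1/14) - 31*(-1/27)))*(-7) = (41*(45/14 + 31/27))*(-7) = (41*(1649/378))*(-7) = (67609/378)*(-7) = -67609/54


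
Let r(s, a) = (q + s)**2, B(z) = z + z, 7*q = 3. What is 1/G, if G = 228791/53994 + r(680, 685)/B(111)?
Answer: 48945561/102283816457 ≈ 0.00047853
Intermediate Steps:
q = 3/7 (q = (1/7)*3 = 3/7 ≈ 0.42857)
B(z) = 2*z
r(s, a) = (3/7 + s)**2
G = 102283816457/48945561 (G = 228791/53994 + ((3 + 7*680)**2/49)/((2*111)) = 228791*(1/53994) + ((3 + 4760)**2/49)/222 = 228791/53994 + ((1/49)*4763**2)*(1/222) = 228791/53994 + ((1/49)*22686169)*(1/222) = 228791/53994 + (22686169/49)*(1/222) = 228791/53994 + 22686169/10878 = 102283816457/48945561 ≈ 2089.7)
1/G = 1/(102283816457/48945561) = 48945561/102283816457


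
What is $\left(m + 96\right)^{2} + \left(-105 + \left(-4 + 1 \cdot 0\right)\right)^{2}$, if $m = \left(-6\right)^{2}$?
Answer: $29305$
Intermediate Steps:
$m = 36$
$\left(m + 96\right)^{2} + \left(-105 + \left(-4 + 1 \cdot 0\right)\right)^{2} = \left(36 + 96\right)^{2} + \left(-105 + \left(-4 + 1 \cdot 0\right)\right)^{2} = 132^{2} + \left(-105 + \left(-4 + 0\right)\right)^{2} = 17424 + \left(-105 - 4\right)^{2} = 17424 + \left(-109\right)^{2} = 17424 + 11881 = 29305$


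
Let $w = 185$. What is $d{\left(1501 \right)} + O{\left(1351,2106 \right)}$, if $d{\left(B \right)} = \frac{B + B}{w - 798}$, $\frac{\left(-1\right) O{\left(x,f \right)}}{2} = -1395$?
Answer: $\frac{1707268}{613} \approx 2785.1$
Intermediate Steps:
$O{\left(x,f \right)} = 2790$ ($O{\left(x,f \right)} = \left(-2\right) \left(-1395\right) = 2790$)
$d{\left(B \right)} = - \frac{2 B}{613}$ ($d{\left(B \right)} = \frac{B + B}{185 - 798} = \frac{2 B}{-613} = 2 B \left(- \frac{1}{613}\right) = - \frac{2 B}{613}$)
$d{\left(1501 \right)} + O{\left(1351,2106 \right)} = \left(- \frac{2}{613}\right) 1501 + 2790 = - \frac{3002}{613} + 2790 = \frac{1707268}{613}$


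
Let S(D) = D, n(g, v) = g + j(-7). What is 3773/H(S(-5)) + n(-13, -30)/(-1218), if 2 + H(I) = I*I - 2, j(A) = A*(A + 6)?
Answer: 109420/609 ≈ 179.67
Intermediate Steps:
j(A) = A*(6 + A)
n(g, v) = 7 + g (n(g, v) = g - 7*(6 - 7) = g - 7*(-1) = g + 7 = 7 + g)
H(I) = -4 + I**2 (H(I) = -2 + (I*I - 2) = -2 + (I**2 - 2) = -2 + (-2 + I**2) = -4 + I**2)
3773/H(S(-5)) + n(-13, -30)/(-1218) = 3773/(-4 + (-5)**2) + (7 - 13)/(-1218) = 3773/(-4 + 25) - 6*(-1/1218) = 3773/21 + 1/203 = 3773*(1/21) + 1/203 = 539/3 + 1/203 = 109420/609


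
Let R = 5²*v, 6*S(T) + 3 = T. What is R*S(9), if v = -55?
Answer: -1375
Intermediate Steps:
S(T) = -½ + T/6
R = -1375 (R = 5²*(-55) = 25*(-55) = -1375)
R*S(9) = -1375*(-½ + (⅙)*9) = -1375*(-½ + 3/2) = -1375*1 = -1375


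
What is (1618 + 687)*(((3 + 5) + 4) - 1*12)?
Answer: 0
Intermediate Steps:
(1618 + 687)*(((3 + 5) + 4) - 1*12) = 2305*((8 + 4) - 12) = 2305*(12 - 12) = 2305*0 = 0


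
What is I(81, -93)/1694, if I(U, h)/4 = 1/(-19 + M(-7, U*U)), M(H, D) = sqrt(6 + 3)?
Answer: -1/6776 ≈ -0.00014758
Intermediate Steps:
M(H, D) = 3 (M(H, D) = sqrt(9) = 3)
I(U, h) = -1/4 (I(U, h) = 4/(-19 + 3) = 4/(-16) = 4*(-1/16) = -1/4)
I(81, -93)/1694 = -1/4/1694 = -1/4*1/1694 = -1/6776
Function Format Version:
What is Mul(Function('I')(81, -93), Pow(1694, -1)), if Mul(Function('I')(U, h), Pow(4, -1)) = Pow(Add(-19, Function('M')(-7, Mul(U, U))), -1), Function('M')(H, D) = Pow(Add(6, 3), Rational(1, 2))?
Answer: Rational(-1, 6776) ≈ -0.00014758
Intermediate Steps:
Function('M')(H, D) = 3 (Function('M')(H, D) = Pow(9, Rational(1, 2)) = 3)
Function('I')(U, h) = Rational(-1, 4) (Function('I')(U, h) = Mul(4, Pow(Add(-19, 3), -1)) = Mul(4, Pow(-16, -1)) = Mul(4, Rational(-1, 16)) = Rational(-1, 4))
Mul(Function('I')(81, -93), Pow(1694, -1)) = Mul(Rational(-1, 4), Pow(1694, -1)) = Mul(Rational(-1, 4), Rational(1, 1694)) = Rational(-1, 6776)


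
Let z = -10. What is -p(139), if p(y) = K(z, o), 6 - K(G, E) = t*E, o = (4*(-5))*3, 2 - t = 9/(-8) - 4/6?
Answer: -467/2 ≈ -233.50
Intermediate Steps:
t = 91/24 (t = 2 - (9/(-8) - 4/6) = 2 - (9*(-⅛) - 4*⅙) = 2 - (-9/8 - ⅔) = 2 - 1*(-43/24) = 2 + 43/24 = 91/24 ≈ 3.7917)
o = -60 (o = -20*3 = -60)
K(G, E) = 6 - 91*E/24
p(y) = 467/2 (p(y) = 6 - 91/24*(-60) = 6 + 455/2 = 467/2)
-p(139) = -1*467/2 = -467/2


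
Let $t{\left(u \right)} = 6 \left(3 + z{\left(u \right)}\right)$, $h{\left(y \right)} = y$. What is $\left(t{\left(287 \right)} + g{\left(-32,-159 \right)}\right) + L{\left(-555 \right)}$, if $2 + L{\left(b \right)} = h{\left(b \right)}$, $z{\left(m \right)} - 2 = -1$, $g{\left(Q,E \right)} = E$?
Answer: $-692$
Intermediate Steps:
$z{\left(m \right)} = 1$ ($z{\left(m \right)} = 2 - 1 = 1$)
$L{\left(b \right)} = -2 + b$
$t{\left(u \right)} = 24$ ($t{\left(u \right)} = 6 \left(3 + 1\right) = 6 \cdot 4 = 24$)
$\left(t{\left(287 \right)} + g{\left(-32,-159 \right)}\right) + L{\left(-555 \right)} = \left(24 - 159\right) - 557 = -135 - 557 = -692$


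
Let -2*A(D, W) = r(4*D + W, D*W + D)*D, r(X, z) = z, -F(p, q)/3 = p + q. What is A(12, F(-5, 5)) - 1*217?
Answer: -289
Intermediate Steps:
F(p, q) = -3*p - 3*q (F(p, q) = -3*(p + q) = -3*p - 3*q)
A(D, W) = -D*(D + D*W)/2 (A(D, W) = -(D*W + D)*D/2 = -(D + D*W)*D/2 = -D*(D + D*W)/2)
A(12, F(-5, 5)) - 1*217 = (½)*12²*(-1 - (-3*(-5) - 3*5)) - 1*217 = (½)*144*(-1 - (15 - 15)) - 217 = (½)*144*(-1 - 1*0) - 217 = (½)*144*(-1 + 0) - 217 = (½)*144*(-1) - 217 = -72 - 217 = -289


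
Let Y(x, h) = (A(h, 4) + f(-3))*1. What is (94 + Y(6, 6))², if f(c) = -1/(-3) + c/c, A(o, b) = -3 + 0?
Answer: 76729/9 ≈ 8525.4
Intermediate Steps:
A(o, b) = -3
f(c) = 4/3 (f(c) = -1*(-⅓) + 1 = ⅓ + 1 = 4/3)
Y(x, h) = -5/3 (Y(x, h) = (-3 + 4/3)*1 = -5/3*1 = -5/3)
(94 + Y(6, 6))² = (94 - 5/3)² = (277/3)² = 76729/9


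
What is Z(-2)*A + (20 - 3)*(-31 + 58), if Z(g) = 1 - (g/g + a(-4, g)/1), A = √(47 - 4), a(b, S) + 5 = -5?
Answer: 459 + 10*√43 ≈ 524.57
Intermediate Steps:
a(b, S) = -10 (a(b, S) = -5 - 5 = -10)
A = √43 ≈ 6.5574
Z(g) = 10 (Z(g) = 1 - (g/g - 10/1) = 1 - (1 - 10*1) = 1 - (1 - 10) = 1 - 1*(-9) = 1 + 9 = 10)
Z(-2)*A + (20 - 3)*(-31 + 58) = 10*√43 + (20 - 3)*(-31 + 58) = 10*√43 + 17*27 = 10*√43 + 459 = 459 + 10*√43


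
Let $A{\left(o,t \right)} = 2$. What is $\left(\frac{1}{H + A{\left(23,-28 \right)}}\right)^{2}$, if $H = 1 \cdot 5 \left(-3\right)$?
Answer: $\frac{1}{169} \approx 0.0059172$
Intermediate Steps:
$H = -15$ ($H = 5 \left(-3\right) = -15$)
$\left(\frac{1}{H + A{\left(23,-28 \right)}}\right)^{2} = \left(\frac{1}{-15 + 2}\right)^{2} = \left(\frac{1}{-13}\right)^{2} = \left(- \frac{1}{13}\right)^{2} = \frac{1}{169}$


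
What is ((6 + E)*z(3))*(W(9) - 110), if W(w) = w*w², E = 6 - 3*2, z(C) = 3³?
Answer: 100278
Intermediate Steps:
z(C) = 27
E = 0 (E = 6 - 6 = 0)
W(w) = w³
((6 + E)*z(3))*(W(9) - 110) = ((6 + 0)*27)*(9³ - 110) = (6*27)*(729 - 110) = 162*619 = 100278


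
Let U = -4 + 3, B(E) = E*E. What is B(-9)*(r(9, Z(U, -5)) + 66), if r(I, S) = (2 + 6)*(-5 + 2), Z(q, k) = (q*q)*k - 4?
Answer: 3402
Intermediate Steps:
B(E) = E**2
U = -1
Z(q, k) = -4 + k*q**2 (Z(q, k) = q**2*k - 4 = k*q**2 - 4 = -4 + k*q**2)
r(I, S) = -24 (r(I, S) = 8*(-3) = -24)
B(-9)*(r(9, Z(U, -5)) + 66) = (-9)**2*(-24 + 66) = 81*42 = 3402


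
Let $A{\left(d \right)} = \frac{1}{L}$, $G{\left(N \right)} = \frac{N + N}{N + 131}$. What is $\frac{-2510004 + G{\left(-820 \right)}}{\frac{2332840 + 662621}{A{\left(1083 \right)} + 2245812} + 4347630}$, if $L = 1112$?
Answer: $- \frac{2159441351344138310}{3740417858208967299} \approx -0.57733$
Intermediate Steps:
$G{\left(N \right)} = \frac{2 N}{131 + N}$
$A{\left(d \right)} = \frac{1}{1112}$
$\frac{-2510004 + G{\left(-820 \right)}}{\frac{2332840 + 662621}{A{\left(1083 \right)} + 2245812} + 4347630} = \frac{-2510004 + 2 \left(-820\right) \frac{1}{131 - 820}}{\frac{2332840 + 662621}{\frac{1}{1112} + 2245812} + 4347630} = \frac{-2510004 + 2 \left(-820\right) \frac{1}{-689}}{\frac{2995461}{\frac{2497342945}{1112}} + 4347630} = \frac{-2510004 + 2 \left(-820\right) \left(- \frac{1}{689}\right)}{2995461 \cdot \frac{1112}{2497342945} + 4347630} = \frac{-2510004 + \frac{1640}{689}}{\frac{3330952632}{2497342945} + 4347630} = - \frac{1729391116}{689 \cdot \frac{10857526438922982}{2497342945}} = \left(- \frac{1729391116}{689}\right) \frac{2497342945}{10857526438922982} = - \frac{2159441351344138310}{3740417858208967299}$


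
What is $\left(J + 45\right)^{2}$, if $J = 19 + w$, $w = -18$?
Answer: $2116$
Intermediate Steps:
$J = 1$ ($J = 19 - 18 = 1$)
$\left(J + 45\right)^{2} = \left(1 + 45\right)^{2} = 46^{2} = 2116$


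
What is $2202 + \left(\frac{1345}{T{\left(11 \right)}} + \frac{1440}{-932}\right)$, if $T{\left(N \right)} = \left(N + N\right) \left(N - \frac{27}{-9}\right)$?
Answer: $\frac{158226833}{71764} \approx 2204.8$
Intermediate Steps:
$T{\left(N \right)} = 2 N \left(3 + N\right)$ ($T{\left(N \right)} = 2 N \left(N - -3\right) = 2 N \left(N + 3\right) = 2 N \left(3 + N\right)$)
$2202 + \left(\frac{1345}{T{\left(11 \right)}} + \frac{1440}{-932}\right) = 2202 + \left(\frac{1345}{2 \cdot 11 \left(3 + 11\right)} + \frac{1440}{-932}\right) = 2202 + \left(\frac{1345}{2 \cdot 11 \cdot 14} + 1440 \left(- \frac{1}{932}\right)\right) = 2202 - \left(\frac{360}{233} - \frac{1345}{308}\right) = 2202 + \left(1345 \cdot \frac{1}{308} - \frac{360}{233}\right) = 2202 + \left(\frac{1345}{308} - \frac{360}{233}\right) = 2202 + \frac{202505}{71764} = \frac{158226833}{71764}$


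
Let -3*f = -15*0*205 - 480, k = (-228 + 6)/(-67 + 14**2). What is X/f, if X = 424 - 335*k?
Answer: 21511/3440 ≈ 6.2532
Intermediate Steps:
k = -74/43 (k = -222/(-67 + 196) = -222/129 = -222*1/129 = -74/43 ≈ -1.7209)
X = 43022/43 (X = 424 - 335*(-74/43) = 424 + 24790/43 = 43022/43 ≈ 1000.5)
f = 160 (f = -(-15*0*205 - 480)/3 = -(0*205 - 480)/3 = -(0 - 480)/3 = -1/3*(-480) = 160)
X/f = (43022/43)/160 = (43022/43)*(1/160) = 21511/3440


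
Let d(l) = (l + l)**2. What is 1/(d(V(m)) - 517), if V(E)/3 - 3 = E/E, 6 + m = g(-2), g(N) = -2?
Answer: 1/59 ≈ 0.016949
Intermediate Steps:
m = -8 (m = -6 - 2 = -8)
V(E) = 12 (V(E) = 9 + 3*(E/E) = 9 + 3*1 = 9 + 3 = 12)
d(l) = 4*l**2 (d(l) = (2*l)**2 = 4*l**2)
1/(d(V(m)) - 517) = 1/(4*12**2 - 517) = 1/(4*144 - 517) = 1/(576 - 517) = 1/59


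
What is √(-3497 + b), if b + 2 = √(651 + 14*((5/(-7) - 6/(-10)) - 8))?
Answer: √(-87475 + 5*√13435)/5 ≈ 58.956*I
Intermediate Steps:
b = -2 + √13435/5 (b = -2 + √(651 + 14*((5/(-7) - 6/(-10)) - 8)) = -2 + √(651 + 14*((5*(-⅐) - 6*(-⅒)) - 8)) = -2 + √(651 + 14*((-5/7 + ⅗) - 8)) = -2 + √(651 + 14*(-4/35 - 8)) = -2 + √(651 + 14*(-284/35)) = -2 + √(651 - 568/5) = -2 + √(2687/5) = -2 + √13435/5 ≈ 21.182)
√(-3497 + b) = √(-3497 + (-2 + √13435/5)) = √(-3499 + √13435/5)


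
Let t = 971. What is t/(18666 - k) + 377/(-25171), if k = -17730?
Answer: 10719749/916123716 ≈ 0.011701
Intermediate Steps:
t/(18666 - k) + 377/(-25171) = 971/(18666 - 1*(-17730)) + 377/(-25171) = 971/(18666 + 17730) + 377*(-1/25171) = 971/36396 - 377/25171 = 10719749/916123716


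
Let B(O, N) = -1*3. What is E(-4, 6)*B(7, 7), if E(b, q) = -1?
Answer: 3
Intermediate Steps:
B(O, N) = -3
E(-4, 6)*B(7, 7) = -1*(-3) = 3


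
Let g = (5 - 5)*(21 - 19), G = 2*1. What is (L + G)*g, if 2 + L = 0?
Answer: 0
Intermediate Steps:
G = 2
g = 0 (g = 0*2 = 0)
L = -2 (L = -2 + 0 = -2)
(L + G)*g = (-2 + 2)*0 = 0*0 = 0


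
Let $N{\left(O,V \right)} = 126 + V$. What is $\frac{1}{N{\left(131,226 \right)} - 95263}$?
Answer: $- \frac{1}{94911} \approx -1.0536 \cdot 10^{-5}$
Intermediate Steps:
$\frac{1}{N{\left(131,226 \right)} - 95263} = \frac{1}{\left(126 + 226\right) - 95263} = \frac{1}{352 - 95263} = \frac{1}{-94911} = - \frac{1}{94911}$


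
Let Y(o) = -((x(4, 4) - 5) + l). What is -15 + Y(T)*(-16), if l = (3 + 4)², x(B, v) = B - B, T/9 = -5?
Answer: 689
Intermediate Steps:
T = -45 (T = 9*(-5) = -45)
x(B, v) = 0
l = 49 (l = 7² = 49)
Y(o) = -44 (Y(o) = -((0 - 5) + 49) = -(-5 + 49) = -1*44 = -44)
-15 + Y(T)*(-16) = -15 - 44*(-16) = -15 + 704 = 689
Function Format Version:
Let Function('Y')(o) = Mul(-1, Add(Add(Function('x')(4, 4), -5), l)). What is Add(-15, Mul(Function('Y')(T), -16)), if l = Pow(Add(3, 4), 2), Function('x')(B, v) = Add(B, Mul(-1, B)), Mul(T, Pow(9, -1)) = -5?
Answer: 689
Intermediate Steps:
T = -45 (T = Mul(9, -5) = -45)
Function('x')(B, v) = 0
l = 49 (l = Pow(7, 2) = 49)
Function('Y')(o) = -44 (Function('Y')(o) = Mul(-1, Add(Add(0, -5), 49)) = Mul(-1, Add(-5, 49)) = Mul(-1, 44) = -44)
Add(-15, Mul(Function('Y')(T), -16)) = Add(-15, Mul(-44, -16)) = Add(-15, 704) = 689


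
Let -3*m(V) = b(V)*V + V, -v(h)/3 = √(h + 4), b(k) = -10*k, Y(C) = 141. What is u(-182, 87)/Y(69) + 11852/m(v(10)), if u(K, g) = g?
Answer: 17076691/592153 - 5926*√14/88193 ≈ 28.587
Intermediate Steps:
v(h) = -3*√(4 + h) (v(h) = -3*√(h + 4) = -3*√(4 + h))
m(V) = -V/3 + 10*V²/3 (m(V) = -((-10*V)*V + V)/3 = -(-10*V² + V)/3 = -(V - 10*V²)/3 = -V/3 + 10*V²/3)
u(-182, 87)/Y(69) + 11852/m(v(10)) = 87/141 + 11852/(((-3*√(4 + 10))*(-1 + 10*(-3*√(4 + 10)))/3)) = 87*(1/141) + 11852/(((-3*√14)*(-1 + 10*(-3*√14))/3)) = 29/47 + 11852/(((-3*√14)*(-1 - 30*√14)/3)) = 29/47 + 11852/((-√14*(-1 - 30*√14))) = 29/47 + 11852*(-√14/(14*(-1 - 30*√14))) = 29/47 - 5926*√14/(7*(-1 - 30*√14))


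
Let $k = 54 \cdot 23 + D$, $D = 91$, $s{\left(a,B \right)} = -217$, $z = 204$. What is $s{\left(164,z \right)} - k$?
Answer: $-1550$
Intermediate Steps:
$k = 1333$ ($k = 54 \cdot 23 + 91 = 1242 + 91 = 1333$)
$s{\left(164,z \right)} - k = -217 - 1333 = -1550$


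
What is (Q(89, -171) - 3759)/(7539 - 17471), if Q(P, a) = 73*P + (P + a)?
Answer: -664/2483 ≈ -0.26742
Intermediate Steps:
Q(P, a) = a + 74*P
(Q(89, -171) - 3759)/(7539 - 17471) = ((-171 + 74*89) - 3759)/(7539 - 17471) = ((-171 + 6586) - 3759)/(-9932) = (6415 - 3759)*(-1/9932) = 2656*(-1/9932) = -664/2483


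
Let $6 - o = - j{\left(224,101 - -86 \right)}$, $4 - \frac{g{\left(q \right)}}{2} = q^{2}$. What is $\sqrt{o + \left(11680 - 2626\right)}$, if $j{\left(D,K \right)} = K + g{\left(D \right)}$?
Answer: $i \sqrt{91097} \approx 301.82 i$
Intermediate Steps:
$g{\left(q \right)} = 8 - 2 q^{2}$
$j{\left(D,K \right)} = 8 + K - 2 D^{2}$ ($j{\left(D,K \right)} = K - \left(-8 + 2 D^{2}\right) = 8 + K - 2 D^{2}$)
$o = -100151$ ($o = 6 - - (8 + \left(101 - -86\right) - 2 \cdot 224^{2}) = 6 - - (8 + \left(101 + 86\right) - 100352) = 6 - - (8 + 187 - 100352) = 6 - \left(-1\right) \left(-100157\right) = 6 - 100157 = -100151$)
$\sqrt{o + \left(11680 - 2626\right)} = \sqrt{-100151 + \left(11680 - 2626\right)} = \sqrt{-100151 + 9054} = \sqrt{-91097} = i \sqrt{91097}$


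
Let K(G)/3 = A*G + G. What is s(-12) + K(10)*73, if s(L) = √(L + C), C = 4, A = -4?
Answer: -6570 + 2*I*√2 ≈ -6570.0 + 2.8284*I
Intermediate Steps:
K(G) = -9*G (K(G) = 3*(-4*G + G) = 3*(-3*G) = -9*G)
s(L) = √(4 + L) (s(L) = √(L + 4) = √(4 + L))
s(-12) + K(10)*73 = √(4 - 12) - 9*10*73 = √(-8) - 90*73 = 2*I*√2 - 6570 = -6570 + 2*I*√2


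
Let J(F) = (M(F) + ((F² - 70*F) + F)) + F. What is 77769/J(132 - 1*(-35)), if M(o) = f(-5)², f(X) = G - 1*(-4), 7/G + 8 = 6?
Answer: 311076/66133 ≈ 4.7038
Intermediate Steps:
G = -7/2 (G = 7/(-8 + 6) = 7/(-2) = 7*(-½) = -7/2 ≈ -3.5000)
f(X) = ½ (f(X) = -7/2 - 1*(-4) = -7/2 + 4 = ½)
M(o) = ¼ (M(o) = (½)² = ¼)
J(F) = ¼ + F² - 68*F (J(F) = (¼ + ((F² - 70*F) + F)) + F = (¼ + (F² - 69*F)) + F = (¼ + F² - 69*F) + F = ¼ + F² - 68*F)
77769/J(132 - 1*(-35)) = 77769/(¼ + (132 - 1*(-35))² - 68*(132 - 1*(-35))) = 77769/(¼ + (132 + 35)² - 68*(132 + 35)) = 77769/(¼ + 167² - 68*167) = 77769/(¼ + 27889 - 11356) = 77769/(66133/4) = 77769*(4/66133) = 311076/66133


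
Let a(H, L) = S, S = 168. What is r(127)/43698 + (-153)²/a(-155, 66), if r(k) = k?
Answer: 170491303/1223544 ≈ 139.34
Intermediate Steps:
a(H, L) = 168
r(127)/43698 + (-153)²/a(-155, 66) = 127/43698 + (-153)²/168 = 127*(1/43698) + 23409*(1/168) = 127/43698 + 7803/56 = 170491303/1223544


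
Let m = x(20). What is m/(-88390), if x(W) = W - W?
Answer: 0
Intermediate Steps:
x(W) = 0
m = 0
m/(-88390) = 0/(-88390) = 0*(-1/88390) = 0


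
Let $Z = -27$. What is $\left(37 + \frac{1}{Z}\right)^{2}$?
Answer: $\frac{996004}{729} \approx 1366.3$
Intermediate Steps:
$\left(37 + \frac{1}{Z}\right)^{2} = \left(37 + \frac{1}{-27}\right)^{2} = \left(37 - \frac{1}{27}\right)^{2} = \left(\frac{998}{27}\right)^{2} = \frac{996004}{729}$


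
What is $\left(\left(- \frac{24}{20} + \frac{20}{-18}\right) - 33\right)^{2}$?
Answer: $\frac{2524921}{2025} \approx 1246.9$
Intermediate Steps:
$\left(\left(- \frac{24}{20} + \frac{20}{-18}\right) - 33\right)^{2} = \left(\left(\left(-24\right) \frac{1}{20} + 20 \left(- \frac{1}{18}\right)\right) - 33\right)^{2} = \left(\left(- \frac{6}{5} - \frac{10}{9}\right) - 33\right)^{2} = \left(- \frac{104}{45} - 33\right)^{2} = \left(- \frac{1589}{45}\right)^{2} = \frac{2524921}{2025}$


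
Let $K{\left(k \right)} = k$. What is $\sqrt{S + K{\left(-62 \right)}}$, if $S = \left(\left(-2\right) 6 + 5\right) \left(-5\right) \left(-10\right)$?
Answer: $2 i \sqrt{103} \approx 20.298 i$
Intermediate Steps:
$S = -350$ ($S = \left(-12 + 5\right) \left(-5\right) \left(-10\right) = \left(-7\right) \left(-5\right) \left(-10\right) = 35 \left(-10\right) = -350$)
$\sqrt{S + K{\left(-62 \right)}} = \sqrt{-350 - 62} = \sqrt{-412} = 2 i \sqrt{103}$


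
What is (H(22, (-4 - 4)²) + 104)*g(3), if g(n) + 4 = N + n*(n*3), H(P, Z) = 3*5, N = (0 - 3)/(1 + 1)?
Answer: 5117/2 ≈ 2558.5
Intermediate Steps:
N = -3/2 ≈ -1.5000
H(P, Z) = 15
g(n) = -11/2 + 3*n² (g(n) = -4 + (-3/2 + n*(n*3)) = -4 + (-3/2 + n*(3*n)) = -4 + (-3/2 + 3*n²) = -11/2 + 3*n²)
(H(22, (-4 - 4)²) + 104)*g(3) = (15 + 104)*(-11/2 + 3*3²) = 119*(-11/2 + 3*9) = 119*(-11/2 + 27) = 119*(43/2) = 5117/2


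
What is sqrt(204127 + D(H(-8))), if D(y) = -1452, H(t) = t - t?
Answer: 55*sqrt(67) ≈ 450.19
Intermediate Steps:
H(t) = 0
sqrt(204127 + D(H(-8))) = sqrt(204127 - 1452) = sqrt(202675) = 55*sqrt(67)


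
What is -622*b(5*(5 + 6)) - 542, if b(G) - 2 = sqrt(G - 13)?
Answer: -1786 - 622*sqrt(42) ≈ -5817.0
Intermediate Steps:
b(G) = 2 + sqrt(-13 + G) (b(G) = 2 + sqrt(G - 13) = 2 + sqrt(-13 + G))
-622*b(5*(5 + 6)) - 542 = -622*(2 + sqrt(-13 + 5*(5 + 6))) - 542 = -622*(2 + sqrt(-13 + 5*11)) - 542 = -622*(2 + sqrt(-13 + 55)) - 542 = -622*(2 + sqrt(42)) - 542 = (-1244 - 622*sqrt(42)) - 542 = -1786 - 622*sqrt(42)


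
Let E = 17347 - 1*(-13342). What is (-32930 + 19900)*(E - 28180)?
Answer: -32692270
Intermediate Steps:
E = 30689 (E = 17347 + 13342 = 30689)
(-32930 + 19900)*(E - 28180) = (-32930 + 19900)*(30689 - 28180) = -13030*2509 = -32692270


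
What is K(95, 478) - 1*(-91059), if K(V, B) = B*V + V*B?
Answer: 181879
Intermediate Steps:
K(V, B) = 2*B*V (K(V, B) = B*V + B*V = 2*B*V)
K(95, 478) - 1*(-91059) = 2*478*95 - 1*(-91059) = 90820 + 91059 = 181879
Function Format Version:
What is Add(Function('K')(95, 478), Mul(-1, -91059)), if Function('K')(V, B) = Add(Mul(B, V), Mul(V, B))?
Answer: 181879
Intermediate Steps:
Function('K')(V, B) = Mul(2, B, V) (Function('K')(V, B) = Add(Mul(B, V), Mul(B, V)) = Mul(2, B, V))
Add(Function('K')(95, 478), Mul(-1, -91059)) = Add(Mul(2, 478, 95), Mul(-1, -91059)) = Add(90820, 91059) = 181879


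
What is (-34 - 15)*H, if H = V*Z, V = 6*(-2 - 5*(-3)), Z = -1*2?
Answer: 7644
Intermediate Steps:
Z = -2
V = 78 (V = 6*(-2 + 15) = 6*13 = 78)
H = -156 (H = 78*(-2) = -156)
(-34 - 15)*H = (-34 - 15)*(-156) = -49*(-156) = 7644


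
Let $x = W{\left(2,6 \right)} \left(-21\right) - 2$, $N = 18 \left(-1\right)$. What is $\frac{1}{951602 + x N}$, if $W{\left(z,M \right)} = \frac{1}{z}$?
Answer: $\frac{1}{951827} \approx 1.0506 \cdot 10^{-6}$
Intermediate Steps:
$N = -18$
$x = - \frac{25}{2}$ ($x = \frac{1}{2} \left(-21\right) - 2 = - \frac{21}{2} - 2 = - \frac{25}{2} \approx -12.5$)
$\frac{1}{951602 + x N} = \frac{1}{951602 - -225} = \frac{1}{951602 + 225} = \frac{1}{951827}$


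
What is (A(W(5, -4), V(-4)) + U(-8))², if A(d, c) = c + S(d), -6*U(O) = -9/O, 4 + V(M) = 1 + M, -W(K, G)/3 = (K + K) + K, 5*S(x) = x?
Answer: 67081/256 ≈ 262.04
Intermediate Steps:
S(x) = x/5
W(K, G) = -9*K (W(K, G) = -3*((K + K) + K) = -3*(2*K + K) = -9*K)
V(M) = -3 + M (V(M) = -4 + (1 + M) = -3 + M)
U(O) = 3/(2*O) (U(O) = -(-3)/(2*O) = 3/(2*O))
A(d, c) = c + d/5
(A(W(5, -4), V(-4)) + U(-8))² = (((-3 - 4) + (-9*5)/5) + (3/2)/(-8))² = ((-7 + (⅕)*(-45)) + (3/2)*(-⅛))² = ((-7 - 9) - 3/16)² = (-16 - 3/16)² = (-259/16)² = 67081/256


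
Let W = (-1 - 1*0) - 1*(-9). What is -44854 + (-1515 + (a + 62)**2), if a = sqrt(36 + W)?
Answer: -42481 + 248*sqrt(11) ≈ -41659.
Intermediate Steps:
W = 8 (W = (-1 + 0) + 9 = -1 + 9 = 8)
a = 2*sqrt(11) (a = sqrt(36 + 8) = sqrt(44) = 2*sqrt(11) ≈ 6.6332)
-44854 + (-1515 + (a + 62)**2) = -44854 + (-1515 + (2*sqrt(11) + 62)**2) = -44854 + (-1515 + (62 + 2*sqrt(11))**2) = -46369 + (62 + 2*sqrt(11))**2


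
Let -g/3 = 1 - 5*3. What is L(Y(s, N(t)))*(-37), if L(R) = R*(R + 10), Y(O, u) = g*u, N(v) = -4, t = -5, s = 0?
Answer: -982128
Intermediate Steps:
g = 42 (g = -3*(1 - 5*3) = -3*(1 - 15) = -3*(-14) = 42)
Y(O, u) = 42*u
L(R) = R*(10 + R)
L(Y(s, N(t)))*(-37) = ((42*(-4))*(10 + 42*(-4)))*(-37) = -168*(10 - 168)*(-37) = -168*(-158)*(-37) = 26544*(-37) = -982128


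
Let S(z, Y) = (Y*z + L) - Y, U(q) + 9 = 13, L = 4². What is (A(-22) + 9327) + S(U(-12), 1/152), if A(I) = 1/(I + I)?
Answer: 15621491/1672 ≈ 9343.0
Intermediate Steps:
L = 16
U(q) = 4 (U(q) = -9 + 13 = 4)
S(z, Y) = 16 - Y + Y*z (S(z, Y) = (Y*z + 16) - Y = (16 + Y*z) - Y = 16 - Y + Y*z)
A(I) = 1/(2*I)
(A(-22) + 9327) + S(U(-12), 1/152) = ((½)/(-22) + 9327) + (16 - 1/152 + 4/152) = ((½)*(-1/22) + 9327) + (16 - 1*1/152 + (1/152)*4) = (-1/44 + 9327) + (16 - 1/152 + 1/38) = 410387/44 + 2435/152 = 15621491/1672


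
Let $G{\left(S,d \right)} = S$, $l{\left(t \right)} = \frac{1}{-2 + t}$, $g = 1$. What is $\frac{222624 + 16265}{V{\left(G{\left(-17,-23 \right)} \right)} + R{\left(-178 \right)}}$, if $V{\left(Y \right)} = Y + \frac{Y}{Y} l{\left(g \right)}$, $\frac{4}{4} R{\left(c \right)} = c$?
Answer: $- \frac{34127}{28} \approx -1218.8$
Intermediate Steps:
$R{\left(c \right)} = c$
$V{\left(Y \right)} = -1 + Y$ ($V{\left(Y \right)} = Y + \frac{Y \frac{1}{Y}}{-2 + 1} = Y + 1 \frac{1}{-1} = Y + 1 \left(-1\right) = Y - 1 = -1 + Y$)
$\frac{222624 + 16265}{V{\left(G{\left(-17,-23 \right)} \right)} + R{\left(-178 \right)}} = \frac{222624 + 16265}{\left(-1 - 17\right) - 178} = \frac{238889}{-18 - 178} = \frac{238889}{-196} = 238889 \left(- \frac{1}{196}\right) = - \frac{34127}{28}$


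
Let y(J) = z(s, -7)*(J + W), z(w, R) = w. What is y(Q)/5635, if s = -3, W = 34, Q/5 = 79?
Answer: -1287/5635 ≈ -0.22839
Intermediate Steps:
Q = 395 (Q = 5*79 = 395)
y(J) = -102 - 3*J (y(J) = -3*(J + 34) = -3*(34 + J) = -102 - 3*J)
y(Q)/5635 = (-102 - 3*395)/5635 = (-102 - 1185)*(1/5635) = -1287*1/5635 = -1287/5635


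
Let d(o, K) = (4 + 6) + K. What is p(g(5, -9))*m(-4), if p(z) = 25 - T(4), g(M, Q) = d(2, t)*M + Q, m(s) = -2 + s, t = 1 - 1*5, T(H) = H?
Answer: -126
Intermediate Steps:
t = -4 (t = 1 - 5 = -4)
d(o, K) = 10 + K
g(M, Q) = Q + 6*M (g(M, Q) = (10 - 4)*M + Q = 6*M + Q = Q + 6*M)
p(z) = 21 (p(z) = 25 - 1*4 = 25 - 4 = 21)
p(g(5, -9))*m(-4) = 21*(-2 - 4) = 21*(-6) = -126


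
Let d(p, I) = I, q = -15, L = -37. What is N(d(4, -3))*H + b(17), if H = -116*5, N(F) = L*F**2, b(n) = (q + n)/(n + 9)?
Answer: 2510821/13 ≈ 1.9314e+5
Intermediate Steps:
b(n) = (-15 + n)/(9 + n) (b(n) = (-15 + n)/(n + 9) = (-15 + n)/(9 + n))
N(F) = -37*F**2
H = -580
N(d(4, -3))*H + b(17) = -37*(-3)**2*(-580) + (-15 + 17)/(9 + 17) = -37*9*(-580) + 2/26 = -333*(-580) + (1/26)*2 = 193140 + 1/13 = 2510821/13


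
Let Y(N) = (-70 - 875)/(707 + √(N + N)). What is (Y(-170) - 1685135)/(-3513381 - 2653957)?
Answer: 421443329315/1542417313441 - 945*I*√85/1542417313441 ≈ 0.27324 - 5.6486e-9*I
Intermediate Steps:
Y(N) = -945/(707 + √2*√N) (Y(N) = -945/(707 + √(2*N)) = -945/(707 + √2*√N))
(Y(-170) - 1685135)/(-3513381 - 2653957) = (-945/(707 + √2*√(-170)) - 1685135)/(-3513381 - 2653957) = (-945/(707 + √2*(I*√170)) - 1685135)/(-6167338) = (-945/(707 + 2*I*√85) - 1685135)*(-1/6167338) = (-1685135 - 945/(707 + 2*I*√85))*(-1/6167338) = 1685135/6167338 + 945/(6167338*(707 + 2*I*√85))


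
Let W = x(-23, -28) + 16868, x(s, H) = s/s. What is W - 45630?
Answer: -28761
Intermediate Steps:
x(s, H) = 1
W = 16869 (W = 1 + 16868 = 16869)
W - 45630 = 16869 - 45630 = -28761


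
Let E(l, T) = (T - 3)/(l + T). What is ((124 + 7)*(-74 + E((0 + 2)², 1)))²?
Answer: 2374807824/25 ≈ 9.4992e+7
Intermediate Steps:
E(l, T) = (-3 + T)/(T + l)
((124 + 7)*(-74 + E((0 + 2)², 1)))² = ((124 + 7)*(-74 + (-3 + 1)/(1 + (0 + 2)²)))² = (131*(-74 - 2/(1 + 2²)))² = (131*(-74 - 2/(1 + 4)))² = (131*(-74 - 2/5))² = (131*(-74 + (⅕)*(-2)))² = (131*(-74 - ⅖))² = (131*(-372/5))² = (-48732/5)² = 2374807824/25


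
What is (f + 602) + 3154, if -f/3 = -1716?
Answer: 8904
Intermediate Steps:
f = 5148 (f = -3*(-1716) = 5148)
(f + 602) + 3154 = (5148 + 602) + 3154 = 5750 + 3154 = 8904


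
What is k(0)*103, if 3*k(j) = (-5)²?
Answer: 2575/3 ≈ 858.33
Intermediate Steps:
k(j) = 25/3 (k(j) = (⅓)*(-5)² = (⅓)*25 = 25/3)
k(0)*103 = (25/3)*103 = 2575/3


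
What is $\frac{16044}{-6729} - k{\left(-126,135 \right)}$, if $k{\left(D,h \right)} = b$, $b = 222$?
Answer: $- \frac{503294}{2243} \approx -224.38$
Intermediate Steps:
$k{\left(D,h \right)} = 222$
$\frac{16044}{-6729} - k{\left(-126,135 \right)} = \frac{16044}{-6729} - 222 = 16044 \left(- \frac{1}{6729}\right) - 222 = - \frac{5348}{2243} - 222 = - \frac{503294}{2243}$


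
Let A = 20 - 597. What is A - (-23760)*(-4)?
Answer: -95617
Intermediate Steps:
A = -577
A - (-23760)*(-4) = -577 - (-23760)*(-4) = -577 - 440*216 = -577 - 95040 = -95617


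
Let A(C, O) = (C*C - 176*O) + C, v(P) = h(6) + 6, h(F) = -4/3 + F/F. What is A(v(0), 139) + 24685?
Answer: 2329/9 ≈ 258.78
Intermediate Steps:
h(F) = -⅓ (h(F) = -4*⅓ + 1 = -4/3 + 1 = -⅓)
v(P) = 17/3 (v(P) = -⅓ + 6 = 17/3)
A(C, O) = C + C² - 176*O (A(C, O) = (C² - 176*O) + C = C + C² - 176*O)
A(v(0), 139) + 24685 = (17/3 + (17/3)² - 176*139) + 24685 = (17/3 + 289/9 - 24464) + 24685 = -219836/9 + 24685 = 2329/9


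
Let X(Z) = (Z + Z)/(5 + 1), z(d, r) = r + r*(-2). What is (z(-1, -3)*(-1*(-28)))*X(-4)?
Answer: -112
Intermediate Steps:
z(d, r) = -r (z(d, r) = r - 2*r = -r)
X(Z) = Z/3 (X(Z) = (2*Z)/6 = (2*Z)*(⅙) = Z/3)
(z(-1, -3)*(-1*(-28)))*X(-4) = ((-1*(-3))*(-1*(-28)))*((⅓)*(-4)) = (3*28)*(-4/3) = 84*(-4/3) = -112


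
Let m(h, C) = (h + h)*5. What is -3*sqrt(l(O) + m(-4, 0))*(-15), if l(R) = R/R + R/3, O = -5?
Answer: 15*I*sqrt(366) ≈ 286.97*I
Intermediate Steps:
l(R) = 1 + R/3 (l(R) = 1 + R*(1/3) = 1 + R/3)
m(h, C) = 10*h (m(h, C) = (2*h)*5 = 10*h)
-3*sqrt(l(O) + m(-4, 0))*(-15) = -3*sqrt((1 + (1/3)*(-5)) + 10*(-4))*(-15) = -3*sqrt((1 - 5/3) - 40)*(-15) = -3*sqrt(-2/3 - 40)*(-15) = -I*sqrt(366)*(-15) = 15*I*sqrt(366)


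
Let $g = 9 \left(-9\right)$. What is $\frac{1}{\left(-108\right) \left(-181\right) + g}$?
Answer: $\frac{1}{19467} \approx 5.1369 \cdot 10^{-5}$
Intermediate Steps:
$g = -81$
$\frac{1}{\left(-108\right) \left(-181\right) + g} = \frac{1}{\left(-108\right) \left(-181\right) - 81} = \frac{1}{19548 - 81} = \frac{1}{19467}$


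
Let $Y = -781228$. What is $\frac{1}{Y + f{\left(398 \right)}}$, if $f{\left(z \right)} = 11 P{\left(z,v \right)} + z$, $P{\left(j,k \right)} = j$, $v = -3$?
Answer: $- \frac{1}{776452} \approx -1.2879 \cdot 10^{-6}$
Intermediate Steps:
$f{\left(z \right)} = 12 z$ ($f{\left(z \right)} = 11 z + z = 12 z$)
$\frac{1}{Y + f{\left(398 \right)}} = \frac{1}{-781228 + 12 \cdot 398} = \frac{1}{-781228 + 4776} = \frac{1}{-776452} = - \frac{1}{776452}$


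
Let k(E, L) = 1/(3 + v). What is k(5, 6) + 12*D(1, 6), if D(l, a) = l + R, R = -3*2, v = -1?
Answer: -119/2 ≈ -59.500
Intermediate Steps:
k(E, L) = 1/2 (k(E, L) = 1/(3 - 1) = 1/2)
R = -6
D(l, a) = -6 + l (D(l, a) = l - 6 = -6 + l)
k(5, 6) + 12*D(1, 6) = 1/2 + 12*(-6 + 1) = 1/2 + 12*(-5) = 1/2 - 60 = -119/2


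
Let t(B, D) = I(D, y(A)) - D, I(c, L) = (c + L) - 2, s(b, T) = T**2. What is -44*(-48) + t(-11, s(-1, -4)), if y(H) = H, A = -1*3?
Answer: 2107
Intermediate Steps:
A = -3
I(c, L) = -2 + L + c (I(c, L) = (L + c) - 2 = -2 + L + c)
t(B, D) = -5 (t(B, D) = (-2 - 3 + D) - D = (-5 + D) - D = -5)
-44*(-48) + t(-11, s(-1, -4)) = -44*(-48) - 5 = 2112 - 5 = 2107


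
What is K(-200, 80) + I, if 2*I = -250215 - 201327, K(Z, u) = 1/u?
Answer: -18061679/80 ≈ -2.2577e+5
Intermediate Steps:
I = -225771 (I = (-250215 - 201327)/2 = (½)*(-451542) = -225771)
K(-200, 80) + I = 1/80 - 225771 = -18061679/80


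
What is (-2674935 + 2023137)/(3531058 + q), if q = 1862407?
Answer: -93114/770495 ≈ -0.12085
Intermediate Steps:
(-2674935 + 2023137)/(3531058 + q) = (-2674935 + 2023137)/(3531058 + 1862407) = -651798/5393465 = -651798*1/5393465 = -93114/770495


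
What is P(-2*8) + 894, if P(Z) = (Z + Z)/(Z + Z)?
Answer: 895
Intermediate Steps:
P(Z) = 1 (P(Z) = (2*Z)/((2*Z)) = (2*Z)*(1/(2*Z)) = 1)
P(-2*8) + 894 = 1 + 894 = 895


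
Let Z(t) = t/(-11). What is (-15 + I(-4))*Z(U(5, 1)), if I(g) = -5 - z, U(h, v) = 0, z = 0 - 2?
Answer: 0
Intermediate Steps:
z = -2
I(g) = -3 (I(g) = -5 - 1*(-2) = -5 + 2 = -3)
Z(t) = -t/11 (Z(t) = t*(-1/11) = -t/11)
(-15 + I(-4))*Z(U(5, 1)) = (-15 - 3)*(-1/11*0) = -18*0 = 0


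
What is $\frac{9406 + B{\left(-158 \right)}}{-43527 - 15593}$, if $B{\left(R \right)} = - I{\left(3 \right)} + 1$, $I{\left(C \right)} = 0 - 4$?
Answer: $- \frac{9411}{59120} \approx -0.15918$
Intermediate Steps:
$I{\left(C \right)} = -4$ ($I{\left(C \right)} = 0 - 4 = -4$)
$B{\left(R \right)} = 5$ ($B{\left(R \right)} = \left(-1\right) \left(-4\right) + 1 = 4 + 1 = 5$)
$\frac{9406 + B{\left(-158 \right)}}{-43527 - 15593} = \frac{9406 + 5}{-43527 - 15593} = \frac{9411}{-59120} = 9411 \left(- \frac{1}{59120}\right) = - \frac{9411}{59120}$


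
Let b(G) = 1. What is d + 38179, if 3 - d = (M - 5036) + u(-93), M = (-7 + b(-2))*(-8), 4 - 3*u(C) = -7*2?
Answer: 43164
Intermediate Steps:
u(C) = 6 (u(C) = 4/3 - (-7)*2/3 = 4/3 - 1/3*(-14) = 4/3 + 14/3 = 6)
M = 48 (M = (-7 + 1)*(-8) = -6*(-8) = 48)
d = 4985 (d = 3 - ((48 - 5036) + 6) = 3 - (-4988 + 6) = 3 - 1*(-4982) = 3 + 4982 = 4985)
d + 38179 = 4985 + 38179 = 43164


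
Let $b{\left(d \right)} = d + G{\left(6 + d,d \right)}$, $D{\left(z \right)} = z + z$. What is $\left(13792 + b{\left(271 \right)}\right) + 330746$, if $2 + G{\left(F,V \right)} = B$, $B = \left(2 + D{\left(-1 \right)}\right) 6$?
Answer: $344807$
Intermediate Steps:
$D{\left(z \right)} = 2 z$
$B = 0$ ($B = \left(2 + 2 \left(-1\right)\right) 6 = \left(2 - 2\right) 6 = 0 \cdot 6 = 0$)
$G{\left(F,V \right)} = -2$ ($G{\left(F,V \right)} = -2 + 0 = -2$)
$b{\left(d \right)} = -2 + d$ ($b{\left(d \right)} = d - 2 = -2 + d$)
$\left(13792 + b{\left(271 \right)}\right) + 330746 = \left(13792 + \left(-2 + 271\right)\right) + 330746 = \left(13792 + 269\right) + 330746 = 14061 + 330746 = 344807$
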